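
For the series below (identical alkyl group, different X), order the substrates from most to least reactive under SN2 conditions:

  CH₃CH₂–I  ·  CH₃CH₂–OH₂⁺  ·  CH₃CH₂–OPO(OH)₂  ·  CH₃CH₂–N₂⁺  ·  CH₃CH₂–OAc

The skeletons are identical, so relative rate is governed entirely by leaving-group ability.
A good leaving group is a weak base: the lower the pKₐ of its conjugate acid, the more readily it departs.
CH₃CH₂–N₂⁺ loses N₂: no meaningful conjugate acid; N₂ departs as an exceptionally stable neutral molecule
CH₃CH₂–I loses I⁻: pKₐ(HI) ≈ -10
CH₃CH₂–OH₂⁺ loses H₂O: pKₐ(H₃O⁺) ≈ -1.7
CH₃CH₂–OPO(OH)₂ loses H₂PO₄⁻: pKₐ(H₃PO₄) ≈ 2.1
CH₃CH₂–OAc loses AcO⁻: pKₐ(CH₃COOH) ≈ 4.8

CH₃CH₂–N₂⁺ > CH₃CH₂–I > CH₃CH₂–OH₂⁺ > CH₃CH₂–OPO(OH)₂ > CH₃CH₂–OAc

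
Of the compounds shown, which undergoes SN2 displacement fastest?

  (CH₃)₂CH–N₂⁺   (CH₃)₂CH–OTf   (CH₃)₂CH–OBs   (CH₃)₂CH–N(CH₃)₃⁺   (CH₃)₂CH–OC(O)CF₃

(CH₃)₂CH–N₂⁺

Identical carbon frameworks mean the comparison reduces to leaving-group quality.
Rank by basicity of the departing species: weakest base leaves most easily.
(CH₃)₂CH–N₂⁺ loses N₂: no meaningful conjugate acid; N₂ departs as an exceptionally stable neutral molecule
(CH₃)₂CH–OTf loses OTf⁻: pKₐ(CF₃SO₃H (triflic acid)) ≈ -14
(CH₃)₂CH–OBs loses OBs⁻: pKₐ(p-BrC₆H₄SO₃H) ≈ -2.8
(CH₃)₂CH–OC(O)CF₃ loses CF₃COO⁻: pKₐ(CF₃COOH) ≈ 0.2
(CH₃)₂CH–N(CH₃)₃⁺ loses NR'₃: pKₐ(R'₃NH⁺) ≈ 10.7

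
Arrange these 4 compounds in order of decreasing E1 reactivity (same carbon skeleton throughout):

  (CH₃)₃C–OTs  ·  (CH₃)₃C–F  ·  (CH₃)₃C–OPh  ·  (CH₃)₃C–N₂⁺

Same R in every case — rank the leaving groups.
Leaving-group ability tracks the stability of the departed species; conjugate-acid pKₐ is the usual yardstick (lower pKₐ → better LG).
(CH₃)₃C–N₂⁺ loses N₂: no meaningful conjugate acid; N₂ departs as an exceptionally stable neutral molecule
(CH₃)₃C–OTs loses OTs⁻: pKₐ(p-CH₃C₆H₄SO₃H (TsOH)) ≈ -2.8
(CH₃)₃C–F loses F⁻: pKₐ(HF) ≈ 3.2
(CH₃)₃C–OPh loses PhO⁻: pKₐ(C₆H₅OH (phenol)) ≈ 10

(CH₃)₃C–N₂⁺ > (CH₃)₃C–OTs > (CH₃)₃C–F > (CH₃)₃C–OPh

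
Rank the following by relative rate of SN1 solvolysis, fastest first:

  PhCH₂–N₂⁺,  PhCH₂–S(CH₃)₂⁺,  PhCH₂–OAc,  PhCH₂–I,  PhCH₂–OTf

PhCH₂–N₂⁺ > PhCH₂–OTf > PhCH₂–I > PhCH₂–S(CH₃)₂⁺ > PhCH₂–OAc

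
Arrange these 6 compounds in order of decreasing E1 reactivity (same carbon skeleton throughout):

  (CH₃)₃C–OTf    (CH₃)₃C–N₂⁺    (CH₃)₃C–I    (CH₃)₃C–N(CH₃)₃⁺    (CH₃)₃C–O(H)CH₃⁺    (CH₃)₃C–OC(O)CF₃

With the same alkyl group throughout, only the leaving group differentiates the rates.
Rank by basicity of the departing species: weakest base leaves most easily.
(CH₃)₃C–N₂⁺ loses N₂: no meaningful conjugate acid; N₂ departs as an exceptionally stable neutral molecule
(CH₃)₃C–OTf loses OTf⁻: pKₐ(CF₃SO₃H (triflic acid)) ≈ -14
(CH₃)₃C–I loses I⁻: pKₐ(HI) ≈ -10
(CH₃)₃C–O(H)CH₃⁺ loses R'OH: pKₐ(R'OH₂⁺) ≈ -2.4
(CH₃)₃C–OC(O)CF₃ loses CF₃COO⁻: pKₐ(CF₃COOH) ≈ 0.2
(CH₃)₃C–N(CH₃)₃⁺ loses NR'₃: pKₐ(R'₃NH⁺) ≈ 10.7

(CH₃)₃C–N₂⁺ > (CH₃)₃C–OTf > (CH₃)₃C–I > (CH₃)₃C–O(H)CH₃⁺ > (CH₃)₃C–OC(O)CF₃ > (CH₃)₃C–N(CH₃)₃⁺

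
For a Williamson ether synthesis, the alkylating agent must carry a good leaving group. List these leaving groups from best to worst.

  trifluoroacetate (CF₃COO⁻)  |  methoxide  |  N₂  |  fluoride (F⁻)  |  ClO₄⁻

Leaving-group ability tracks the stability of the departed species; conjugate-acid pKₐ is the usual yardstick (lower pKₐ → better LG).
N₂: no meaningful conjugate acid; N₂ departs as an exceptionally stable neutral molecule
ClO₄⁻: pKₐ(HClO₄) ≈ -10
trifluoroacetate (CF₃COO⁻): pKₐ(CF₃COOH) ≈ 0.2
fluoride (F⁻): pKₐ(HF) ≈ 3.2
methoxide: pKₐ(CH₃OH) ≈ 15.5

N₂ > ClO₄⁻ > trifluoroacetate (CF₃COO⁻) > fluoride (F⁻) > methoxide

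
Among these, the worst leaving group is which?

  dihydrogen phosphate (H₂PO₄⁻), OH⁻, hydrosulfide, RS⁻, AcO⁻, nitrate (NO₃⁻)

OH⁻

The more stable X⁻ (or X) is on its own — i.e. the weaker a base it is — the better a leaving group it makes.
nitrate (NO₃⁻): pKₐ(HNO₃) ≈ -1.3
dihydrogen phosphate (H₂PO₄⁻): pKₐ(H₃PO₄) ≈ 2.1
AcO⁻: pKₐ(CH₃COOH) ≈ 4.8
hydrosulfide: pKₐ(H₂S) ≈ 7
RS⁻: pKₐ(RSH (a thiol)) ≈ 10.5
OH⁻: pKₐ(H₂O) ≈ 15.7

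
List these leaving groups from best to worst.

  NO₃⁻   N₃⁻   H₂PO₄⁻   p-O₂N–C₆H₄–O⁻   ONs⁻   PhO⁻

The more stable X⁻ (or X) is on its own — i.e. the weaker a base it is — the better a leaving group it makes.
ONs⁻: pKₐ(p-O₂NC₆H₄SO₃H) ≈ -3.5 — p-nitro group further stabilises the sulfonate
NO₃⁻: pKₐ(HNO₃) ≈ -1.3
H₂PO₄⁻: pKₐ(H₃PO₄) ≈ 2.1
N₃⁻: pKₐ(HN₃) ≈ 4.7 — linear, resonance-stabilised
p-O₂N–C₆H₄–O⁻: pKₐ(p-nitrophenol) ≈ 7.2 — nitro group delocalises the charge; the classic chromogenic LG
PhO⁻: pKₐ(C₆H₅OH (phenol)) ≈ 10

ONs⁻ > NO₃⁻ > H₂PO₄⁻ > N₃⁻ > p-O₂N–C₆H₄–O⁻ > PhO⁻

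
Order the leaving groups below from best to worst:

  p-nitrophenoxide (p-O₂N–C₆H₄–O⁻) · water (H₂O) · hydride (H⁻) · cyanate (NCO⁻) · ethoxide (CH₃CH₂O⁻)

Leaving-group ability tracks the stability of the departed species; conjugate-acid pKₐ is the usual yardstick (lower pKₐ → better LG).
water (H₂O): pKₐ(H₃O⁺) ≈ -1.7
cyanate (NCO⁻): pKₐ(HOCN) ≈ 3.5
p-nitrophenoxide (p-O₂N–C₆H₄–O⁻): pKₐ(p-nitrophenol) ≈ 7.2
ethoxide (CH₃CH₂O⁻): pKₐ(CH₃CH₂OH) ≈ 16
hydride (H⁻): pKₐ(H₂) ≈ 36

water (H₂O) > cyanate (NCO⁻) > p-nitrophenoxide (p-O₂N–C₆H₄–O⁻) > ethoxide (CH₃CH₂O⁻) > hydride (H⁻)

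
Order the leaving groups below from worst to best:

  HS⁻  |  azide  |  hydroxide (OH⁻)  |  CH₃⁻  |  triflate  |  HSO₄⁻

triflate: pKₐ(CF₃SO₃H (triflic acid)) ≈ -14 — charge spread over three oxygens and a CF₃ group; the premier leaving group in synthesis
HSO₄⁻: pKₐ(H₂SO₄) ≈ -3 — conjugate base of a strong mineral acid
azide: pKₐ(HN₃) ≈ 4.7
HS⁻: pKₐ(H₂S) ≈ 7 — larger and more polarisable than the oxygen analogue
hydroxide (OH⁻): pKₐ(H₂O) ≈ 15.7 — strong base; essentially never leaves without prior activation
CH₃⁻: pKₐ(CH₄) ≈ 48 — unstabilised carbanion; the worst conceivable leaving group
Listed from poorest to best leaving group as asked.

CH₃⁻ < hydroxide (OH⁻) < HS⁻ < azide < HSO₄⁻ < triflate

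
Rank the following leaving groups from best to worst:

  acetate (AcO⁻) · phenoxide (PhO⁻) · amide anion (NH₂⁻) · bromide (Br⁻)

bromide (Br⁻): pKₐ(HBr) ≈ -9 — weak base; good leaving group
acetate (AcO⁻): pKₐ(CH₃COOH) ≈ 4.8
phenoxide (PhO⁻): pKₐ(C₆H₅OH (phenol)) ≈ 10 — resonance into the ring helps, but still a poor LG
amide anion (NH₂⁻): pKₐ(NH₃) ≈ 38 — extremely strong base; never a leaving group

bromide (Br⁻) > acetate (AcO⁻) > phenoxide (PhO⁻) > amide anion (NH₂⁻)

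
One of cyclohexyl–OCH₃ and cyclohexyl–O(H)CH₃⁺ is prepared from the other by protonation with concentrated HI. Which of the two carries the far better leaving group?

From cyclohexyl–OCH₃ the departing group would be CH₃O⁻ (pKₐ(CH₃OH) ≈ 15.5). Strong base; alkoxides do not leave unassisted.
From cyclohexyl–O(H)CH₃⁺ the leaving group is R'OH (pKₐ(R'OH₂⁺) ≈ -2.4). Neutral; leaves from a protonated ether (an oxonium ion, R–O(H)R'⁺).
Protonation with concentrated HI works by allowing neutral methanol, rather than methoxide, to depart, making cyclohexyl–O(H)CH₃⁺ enormously more reactive.

cyclohexyl–O(H)CH₃⁺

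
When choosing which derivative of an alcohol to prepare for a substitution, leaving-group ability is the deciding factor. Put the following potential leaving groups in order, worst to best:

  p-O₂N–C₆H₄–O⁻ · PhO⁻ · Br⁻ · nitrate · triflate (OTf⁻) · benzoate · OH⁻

Rank by basicity of the departing species: weakest base leaves most easily.
triflate (OTf⁻): pKₐ(CF₃SO₃H (triflic acid)) ≈ -14 — charge spread over three oxygens and a CF₃ group; the premier leaving group in synthesis
Br⁻: pKₐ(HBr) ≈ -9
nitrate: pKₐ(HNO₃) ≈ -1.3 — resonance-delocalised over three oxygens
benzoate: pKₐ(C₆H₅COOH) ≈ 4.2 — aryl carboxylate
p-O₂N–C₆H₄–O⁻: pKₐ(p-nitrophenol) ≈ 7.2 — nitro group delocalises the charge; the classic chromogenic LG
PhO⁻: pKₐ(C₆H₅OH (phenol)) ≈ 10
OH⁻: pKₐ(H₂O) ≈ 15.7 — strong base; essentially never leaves without prior activation
Listed from poorest to best leaving group as asked.

OH⁻ < PhO⁻ < p-O₂N–C₆H₄–O⁻ < benzoate < nitrate < Br⁻ < triflate (OTf⁻)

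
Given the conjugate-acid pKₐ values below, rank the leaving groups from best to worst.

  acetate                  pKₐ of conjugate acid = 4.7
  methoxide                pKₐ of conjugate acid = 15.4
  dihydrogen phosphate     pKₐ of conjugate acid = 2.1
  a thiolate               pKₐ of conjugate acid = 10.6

Lower conjugate-acid pKₐ ⇒ weaker base ⇒ better leaving group.
Sorting by the given values: dihydrogen phosphate (2.1), acetate (4.7), a thiolate (10.6), methoxide (15.4).

dihydrogen phosphate > acetate > a thiolate > methoxide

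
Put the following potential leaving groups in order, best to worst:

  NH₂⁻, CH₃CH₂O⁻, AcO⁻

AcO⁻ > CH₃CH₂O⁻ > NH₂⁻

AcO⁻: pKₐ(CH₃COOH) ≈ 4.8 — resonance-stabilised but still a weak base
CH₃CH₂O⁻: pKₐ(CH₃CH₂OH) ≈ 16
NH₂⁻: pKₐ(NH₃) ≈ 38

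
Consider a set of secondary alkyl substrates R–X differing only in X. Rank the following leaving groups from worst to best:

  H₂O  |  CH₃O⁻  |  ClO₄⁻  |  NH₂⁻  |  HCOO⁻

Rank by basicity of the departing species: weakest base leaves most easily.
ClO₄⁻: pKₐ(HClO₄) ≈ -10
H₂O: pKₐ(H₃O⁺) ≈ -1.7
HCOO⁻: pKₐ(HCOOH) ≈ 3.8
CH₃O⁻: pKₐ(CH₃OH) ≈ 15.5
NH₂⁻: pKₐ(NH₃) ≈ 38
Reversing gives the worst-to-best order requested.

NH₂⁻ < CH₃O⁻ < HCOO⁻ < H₂O < ClO₄⁻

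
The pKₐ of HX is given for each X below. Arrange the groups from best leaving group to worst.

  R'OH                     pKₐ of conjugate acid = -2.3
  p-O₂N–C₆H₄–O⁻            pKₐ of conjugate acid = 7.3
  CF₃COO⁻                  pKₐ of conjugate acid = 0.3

Lower conjugate-acid pKₐ ⇒ weaker base ⇒ better leaving group.
Sorting by the given values: R'OH (-2.3), CF₃COO⁻ (0.3), p-O₂N–C₆H₄–O⁻ (7.3).

R'OH > CF₃COO⁻ > p-O₂N–C₆H₄–O⁻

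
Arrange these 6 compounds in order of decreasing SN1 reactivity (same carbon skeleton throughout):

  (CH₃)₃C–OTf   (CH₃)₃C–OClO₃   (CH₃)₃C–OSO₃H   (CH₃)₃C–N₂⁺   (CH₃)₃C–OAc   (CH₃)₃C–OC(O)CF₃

(CH₃)₃C–N₂⁺ > (CH₃)₃C–OTf > (CH₃)₃C–OClO₃ > (CH₃)₃C–OSO₃H > (CH₃)₃C–OC(O)CF₃ > (CH₃)₃C–OAc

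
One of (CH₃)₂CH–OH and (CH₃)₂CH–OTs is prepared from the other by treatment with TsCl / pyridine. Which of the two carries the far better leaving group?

From (CH₃)₂CH–OH the departing group would be OH⁻ (pKₐ(H₂O) ≈ 15.7). Strong base; essentially never leaves without prior activation.
From (CH₃)₂CH–OTs the leaving group is OTs⁻ (pKₐ(p-CH₃C₆H₄SO₃H (TsOH)) ≈ -2.8). Resonance-delocalised arenesulfonate.
Treatment with TsCl / pyridine works by converting the hydroxyl into a tosylate, making (CH₃)₂CH–OTs enormously more reactive.

(CH₃)₂CH–OTs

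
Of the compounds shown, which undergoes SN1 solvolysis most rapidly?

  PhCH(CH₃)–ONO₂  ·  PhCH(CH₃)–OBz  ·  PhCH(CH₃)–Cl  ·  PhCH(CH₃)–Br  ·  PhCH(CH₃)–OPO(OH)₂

With the same alkyl group throughout, only the leaving group differentiates the rates.
A good leaving group is a weak base: the lower the pKₐ of its conjugate acid, the more readily it departs.
PhCH(CH₃)–Br loses Br⁻: pKₐ(HBr) ≈ -9
PhCH(CH₃)–Cl loses Cl⁻: pKₐ(HCl) ≈ -7
PhCH(CH₃)–ONO₂ loses NO₃⁻: pKₐ(HNO₃) ≈ -1.3
PhCH(CH₃)–OPO(OH)₂ loses H₂PO₄⁻: pKₐ(H₃PO₄) ≈ 2.1
PhCH(CH₃)–OBz loses PhCOO⁻: pKₐ(C₆H₅COOH) ≈ 4.2

PhCH(CH₃)–Br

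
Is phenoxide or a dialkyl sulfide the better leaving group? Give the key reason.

a dialkyl sulfide is the better leaving group.
pKₐ(R'₂SH⁺) ≈ -7 versus pKₐ(C₆H₅OH (phenol)) ≈ 10: a dialkyl sulfide is the much weaker base.
Neutral; leaves from a sulfonium salt (R–SR'₂⁺).

a dialkyl sulfide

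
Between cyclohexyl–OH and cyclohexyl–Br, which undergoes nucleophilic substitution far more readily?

cyclohexyl–Br

From cyclohexyl–OH the departing group would be OH⁻ (pKₐ(H₂O) ≈ 15.7). Strong base; essentially never leaves without prior activation.
From cyclohexyl–Br the leaving group is Br⁻ (pKₐ(HBr) ≈ -9). Weak base; good leaving group.
(In practice cyclohexyl–Br is made from cyclohexyl–OH by treatment with PBr₃, replacing the hydroxyl with bromide.)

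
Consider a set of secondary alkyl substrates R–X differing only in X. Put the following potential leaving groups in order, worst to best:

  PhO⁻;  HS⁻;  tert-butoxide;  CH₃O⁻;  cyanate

tert-butoxide < CH₃O⁻ < PhO⁻ < HS⁻ < cyanate

Rank by basicity of the departing species: weakest base leaves most easily.
cyanate: pKₐ(HOCN) ≈ 3.5 — resonance between N and O
HS⁻: pKₐ(H₂S) ≈ 7 — larger and more polarisable than the oxygen analogue
PhO⁻: pKₐ(C₆H₅OH (phenol)) ≈ 10
CH₃O⁻: pKₐ(CH₃OH) ≈ 15.5 — strong base; alkoxides do not leave unassisted
tert-butoxide: pKₐ(t-BuOH) ≈ 18 — bulky, strongly basic alkoxide
The question asks for worst first, so the sequence is read in increasing leaving-group ability.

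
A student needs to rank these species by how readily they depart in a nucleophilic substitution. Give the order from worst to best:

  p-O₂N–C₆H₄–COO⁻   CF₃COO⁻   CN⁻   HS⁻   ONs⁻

CN⁻ < HS⁻ < p-O₂N–C₆H₄–COO⁻ < CF₃COO⁻ < ONs⁻

A good leaving group is a weak base: the lower the pKₐ of its conjugate acid, the more readily it departs.
ONs⁻: pKₐ(p-O₂NC₆H₄SO₃H) ≈ -3.5
CF₃COO⁻: pKₐ(CF₃COOH) ≈ 0.2
p-O₂N–C₆H₄–COO⁻: pKₐ(p-nitrobenzoic acid) ≈ 3.4
HS⁻: pKₐ(H₂S) ≈ 7
CN⁻: pKₐ(HCN) ≈ 9.2
The question asks for worst first, so the sequence is read in increasing leaving-group ability.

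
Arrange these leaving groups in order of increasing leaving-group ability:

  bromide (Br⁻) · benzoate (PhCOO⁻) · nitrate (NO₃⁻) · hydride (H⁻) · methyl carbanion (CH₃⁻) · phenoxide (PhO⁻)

methyl carbanion (CH₃⁻) < hydride (H⁻) < phenoxide (PhO⁻) < benzoate (PhCOO⁻) < nitrate (NO₃⁻) < bromide (Br⁻)

Leaving-group ability tracks the stability of the departed species; conjugate-acid pKₐ is the usual yardstick (lower pKₐ → better LG).
bromide (Br⁻): pKₐ(HBr) ≈ -9
nitrate (NO₃⁻): pKₐ(HNO₃) ≈ -1.3
benzoate (PhCOO⁻): pKₐ(C₆H₅COOH) ≈ 4.2
phenoxide (PhO⁻): pKₐ(C₆H₅OH (phenol)) ≈ 10
hydride (H⁻): pKₐ(H₂) ≈ 36
methyl carbanion (CH₃⁻): pKₐ(CH₄) ≈ 48
Reversing gives the worst-to-best order requested.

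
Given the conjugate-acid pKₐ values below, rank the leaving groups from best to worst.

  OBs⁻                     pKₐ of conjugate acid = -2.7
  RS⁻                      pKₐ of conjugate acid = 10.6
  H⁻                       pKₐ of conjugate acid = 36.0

OBs⁻ > RS⁻ > H⁻

Lower conjugate-acid pKₐ ⇒ weaker base ⇒ better leaving group.
Sorting by the given values: OBs⁻ (-2.7), RS⁻ (10.6), H⁻ (36.0).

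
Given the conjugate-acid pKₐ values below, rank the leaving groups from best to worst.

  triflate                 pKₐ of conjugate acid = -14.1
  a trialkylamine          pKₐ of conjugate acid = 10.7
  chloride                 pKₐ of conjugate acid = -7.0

Lower conjugate-acid pKₐ ⇒ weaker base ⇒ better leaving group.
Sorting by the given values: triflate (-14.1), chloride (-7.0), a trialkylamine (10.7).

triflate > chloride > a trialkylamine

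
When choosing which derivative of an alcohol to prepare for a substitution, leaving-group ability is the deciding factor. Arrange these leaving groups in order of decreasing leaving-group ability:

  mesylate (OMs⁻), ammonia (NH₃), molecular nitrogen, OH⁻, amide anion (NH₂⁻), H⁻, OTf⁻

molecular nitrogen: no meaningful conjugate acid; N₂ departs as an exceptionally stable neutral molecule
OTf⁻: pKₐ(CF₃SO₃H (triflic acid)) ≈ -14
mesylate (OMs⁻): pKₐ(CH₃SO₃H (MsOH)) ≈ -1.9
ammonia (NH₃): pKₐ(NH₄⁺) ≈ 9.2
OH⁻: pKₐ(H₂O) ≈ 15.7
H⁻: pKₐ(H₂) ≈ 36
amide anion (NH₂⁻): pKₐ(NH₃) ≈ 38

molecular nitrogen > OTf⁻ > mesylate (OMs⁻) > ammonia (NH₃) > OH⁻ > H⁻ > amide anion (NH₂⁻)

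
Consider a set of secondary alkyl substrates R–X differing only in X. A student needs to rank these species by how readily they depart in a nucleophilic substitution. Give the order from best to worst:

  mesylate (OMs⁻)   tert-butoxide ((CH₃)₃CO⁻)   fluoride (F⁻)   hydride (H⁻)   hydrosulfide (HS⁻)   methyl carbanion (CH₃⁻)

mesylate (OMs⁻) > fluoride (F⁻) > hydrosulfide (HS⁻) > tert-butoxide ((CH₃)₃CO⁻) > hydride (H⁻) > methyl carbanion (CH₃⁻)

The more stable X⁻ (or X) is on its own — i.e. the weaker a base it is — the better a leaving group it makes.
mesylate (OMs⁻): pKₐ(CH₃SO₃H (MsOH)) ≈ -1.9 — resonance-delocalised alkanesulfonate
fluoride (F⁻): pKₐ(HF) ≈ 3.2
hydrosulfide (HS⁻): pKₐ(H₂S) ≈ 7
tert-butoxide ((CH₃)₃CO⁻): pKₐ(t-BuOH) ≈ 18
hydride (H⁻): pKₐ(H₂) ≈ 36
methyl carbanion (CH₃⁻): pKₐ(CH₄) ≈ 48 — unstabilised carbanion; the worst conceivable leaving group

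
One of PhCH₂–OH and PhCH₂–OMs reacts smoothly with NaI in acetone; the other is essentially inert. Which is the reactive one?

PhCH₂–OMs

From PhCH₂–OH the departing group would be OH⁻ (pKₐ(H₂O) ≈ 15.7). Strong base; essentially never leaves without prior activation.
From PhCH₂–OMs the leaving group is OMs⁻ (pKₐ(CH₃SO₃H (MsOH)) ≈ -1.9). Resonance-delocalised alkanesulfonate.
(In practice PhCH₂–OMs is made from PhCH₂–OH by treatment with MsCl / Et₃N, converting the hydroxyl into a mesylate.)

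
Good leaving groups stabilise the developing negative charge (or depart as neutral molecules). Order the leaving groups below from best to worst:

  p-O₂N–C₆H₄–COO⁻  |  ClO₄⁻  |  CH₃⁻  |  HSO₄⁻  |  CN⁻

ClO₄⁻ > HSO₄⁻ > p-O₂N–C₆H₄–COO⁻ > CN⁻ > CH₃⁻

The more stable X⁻ (or X) is on its own — i.e. the weaker a base it is — the better a leaving group it makes.
ClO₄⁻: pKₐ(HClO₄) ≈ -10 — extremely weak base; rarely used for safety reasons
HSO₄⁻: pKₐ(H₂SO₄) ≈ -3
p-O₂N–C₆H₄–COO⁻: pKₐ(p-nitrobenzoic acid) ≈ 3.4 — electron-withdrawing nitro group stabilises the carboxylate
CN⁻: pKₐ(HCN) ≈ 9.2 — sp carbon stabilises the charge somewhat, but still a poor LG
CH₃⁻: pKₐ(CH₄) ≈ 48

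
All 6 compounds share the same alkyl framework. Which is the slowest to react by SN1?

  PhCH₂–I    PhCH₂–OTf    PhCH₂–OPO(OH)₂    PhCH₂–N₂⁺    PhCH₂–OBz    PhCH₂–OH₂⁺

Identical carbon frameworks mean the comparison reduces to leaving-group quality.
The more stable X⁻ (or X) is on its own — i.e. the weaker a base it is — the better a leaving group it makes.
PhCH₂–N₂⁺ loses N₂: no meaningful conjugate acid; N₂ departs as an exceptionally stable neutral molecule
PhCH₂–OTf loses OTf⁻: pKₐ(CF₃SO₃H (triflic acid)) ≈ -14
PhCH₂–I loses I⁻: pKₐ(HI) ≈ -10
PhCH₂–OH₂⁺ loses H₂O: pKₐ(H₃O⁺) ≈ -1.7
PhCH₂–OPO(OH)₂ loses H₂PO₄⁻: pKₐ(H₃PO₄) ≈ 2.1
PhCH₂–OBz loses PhCOO⁻: pKₐ(C₆H₅COOH) ≈ 4.2

PhCH₂–OBz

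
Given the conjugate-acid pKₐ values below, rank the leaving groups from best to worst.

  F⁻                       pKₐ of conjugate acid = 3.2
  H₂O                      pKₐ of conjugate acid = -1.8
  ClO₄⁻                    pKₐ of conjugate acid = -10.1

Lower conjugate-acid pKₐ ⇒ weaker base ⇒ better leaving group.
Sorting by the given values: ClO₄⁻ (-10.1), H₂O (-1.8), F⁻ (3.2).

ClO₄⁻ > H₂O > F⁻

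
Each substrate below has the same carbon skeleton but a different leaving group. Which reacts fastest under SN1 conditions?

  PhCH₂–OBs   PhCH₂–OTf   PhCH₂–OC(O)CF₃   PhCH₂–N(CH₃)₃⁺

PhCH₂–OTf

Identical carbon frameworks mean the comparison reduces to leaving-group quality.
The more stable X⁻ (or X) is on its own — i.e. the weaker a base it is — the better a leaving group it makes.
PhCH₂–OTf loses OTf⁻: pKₐ(CF₃SO₃H (triflic acid)) ≈ -14
PhCH₂–OBs loses OBs⁻: pKₐ(p-BrC₆H₄SO₃H) ≈ -2.8
PhCH₂–OC(O)CF₃ loses CF₃COO⁻: pKₐ(CF₃COOH) ≈ 0.2
PhCH₂–N(CH₃)₃⁺ loses NR'₃: pKₐ(R'₃NH⁺) ≈ 10.7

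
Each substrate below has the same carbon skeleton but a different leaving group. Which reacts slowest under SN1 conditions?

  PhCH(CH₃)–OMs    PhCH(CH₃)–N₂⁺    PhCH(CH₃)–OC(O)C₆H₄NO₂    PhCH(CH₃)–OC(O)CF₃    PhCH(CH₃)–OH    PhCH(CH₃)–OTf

PhCH(CH₃)–OH

Same R in every case — rank the leaving groups.
The more stable X⁻ (or X) is on its own — i.e. the weaker a base it is — the better a leaving group it makes.
PhCH(CH₃)–N₂⁺ loses N₂: no meaningful conjugate acid; N₂ departs as an exceptionally stable neutral molecule
PhCH(CH₃)–OTf loses OTf⁻: pKₐ(CF₃SO₃H (triflic acid)) ≈ -14
PhCH(CH₃)–OMs loses OMs⁻: pKₐ(CH₃SO₃H (MsOH)) ≈ -1.9
PhCH(CH₃)–OC(O)CF₃ loses CF₃COO⁻: pKₐ(CF₃COOH) ≈ 0.2
PhCH(CH₃)–OC(O)C₆H₄NO₂ loses p-O₂N–C₆H₄–COO⁻: pKₐ(p-nitrobenzoic acid) ≈ 3.4
PhCH(CH₃)–OH loses OH⁻: pKₐ(H₂O) ≈ 15.7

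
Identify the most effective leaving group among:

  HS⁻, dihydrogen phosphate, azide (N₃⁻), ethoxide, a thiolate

A good leaving group is a weak base: the lower the pKₐ of its conjugate acid, the more readily it departs.
dihydrogen phosphate: pKₐ(H₃PO₄) ≈ 2.1
azide (N₃⁻): pKₐ(HN₃) ≈ 4.7
HS⁻: pKₐ(H₂S) ≈ 7
a thiolate: pKₐ(RSH (a thiol)) ≈ 10.5
ethoxide: pKₐ(CH₃CH₂OH) ≈ 16

dihydrogen phosphate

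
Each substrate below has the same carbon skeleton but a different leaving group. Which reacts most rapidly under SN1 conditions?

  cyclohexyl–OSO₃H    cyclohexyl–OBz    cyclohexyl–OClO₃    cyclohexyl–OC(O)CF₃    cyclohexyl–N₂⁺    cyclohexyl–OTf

With the same alkyl group throughout, only the leaving group differentiates the rates.
The more stable X⁻ (or X) is on its own — i.e. the weaker a base it is — the better a leaving group it makes.
cyclohexyl–N₂⁺ loses N₂: no meaningful conjugate acid; N₂ departs as an exceptionally stable neutral molecule
cyclohexyl–OTf loses OTf⁻: pKₐ(CF₃SO₃H (triflic acid)) ≈ -14
cyclohexyl–OClO₃ loses ClO₄⁻: pKₐ(HClO₄) ≈ -10
cyclohexyl–OSO₃H loses HSO₄⁻: pKₐ(H₂SO₄) ≈ -3
cyclohexyl–OC(O)CF₃ loses CF₃COO⁻: pKₐ(CF₃COOH) ≈ 0.2
cyclohexyl–OBz loses PhCOO⁻: pKₐ(C₆H₅COOH) ≈ 4.2

cyclohexyl–N₂⁺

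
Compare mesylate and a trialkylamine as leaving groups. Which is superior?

mesylate is the better leaving group.
pKₐ(CH₃SO₃H (MsOH)) ≈ -1.9 versus pKₐ(R'₃NH⁺) ≈ 10.7: mesylate is the much weaker base.
Resonance-delocalised alkanesulfonate.

mesylate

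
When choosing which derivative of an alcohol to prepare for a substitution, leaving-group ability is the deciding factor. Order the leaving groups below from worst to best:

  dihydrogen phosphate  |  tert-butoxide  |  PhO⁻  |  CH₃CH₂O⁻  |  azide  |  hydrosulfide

Leaving-group ability tracks the stability of the departed species; conjugate-acid pKₐ is the usual yardstick (lower pKₐ → better LG).
dihydrogen phosphate: pKₐ(H₃PO₄) ≈ 2.1 — moderate base; biological leaving group after further activation
azide: pKₐ(HN₃) ≈ 4.7 — linear, resonance-stabilised
hydrosulfide: pKₐ(H₂S) ≈ 7
PhO⁻: pKₐ(C₆H₅OH (phenol)) ≈ 10 — resonance into the ring helps, but still a poor LG
CH₃CH₂O⁻: pKₐ(CH₃CH₂OH) ≈ 16
tert-butoxide: pKₐ(t-BuOH) ≈ 18
Listed from poorest to best leaving group as asked.

tert-butoxide < CH₃CH₂O⁻ < PhO⁻ < hydrosulfide < azide < dihydrogen phosphate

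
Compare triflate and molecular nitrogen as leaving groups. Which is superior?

molecular nitrogen is the better leaving group.
N₂ is the ultimate leaving group — it departs as an exceptionally stable neutral molecule, whereas triflate (pKₐ(CF₃SO₃H (triflic acid)) ≈ -14) is far more basic.

molecular nitrogen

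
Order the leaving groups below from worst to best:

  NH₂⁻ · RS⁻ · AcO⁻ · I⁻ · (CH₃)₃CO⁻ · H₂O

Rank by basicity of the departing species: weakest base leaves most easily.
I⁻: pKₐ(HI) ≈ -10 — large, highly polarisable; very weak base
H₂O: pKₐ(H₃O⁺) ≈ -1.7 — neutral; leaves from a protonated alcohol (R–OH₂⁺)
AcO⁻: pKₐ(CH₃COOH) ≈ 4.8
RS⁻: pKₐ(RSH (a thiol)) ≈ 10.5
(CH₃)₃CO⁻: pKₐ(t-BuOH) ≈ 18
NH₂⁻: pKₐ(NH₃) ≈ 38
Reversing gives the worst-to-best order requested.

NH₂⁻ < (CH₃)₃CO⁻ < RS⁻ < AcO⁻ < H₂O < I⁻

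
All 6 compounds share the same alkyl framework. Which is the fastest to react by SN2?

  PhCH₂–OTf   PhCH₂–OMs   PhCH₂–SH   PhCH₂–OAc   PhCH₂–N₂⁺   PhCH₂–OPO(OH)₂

PhCH₂–N₂⁺

The skeletons are identical, so relative rate is governed entirely by leaving-group ability.
Rank by basicity of the departing species: weakest base leaves most easily.
PhCH₂–N₂⁺ loses N₂: no meaningful conjugate acid; N₂ departs as an exceptionally stable neutral molecule
PhCH₂–OTf loses OTf⁻: pKₐ(CF₃SO₃H (triflic acid)) ≈ -14
PhCH₂–OMs loses OMs⁻: pKₐ(CH₃SO₃H (MsOH)) ≈ -1.9
PhCH₂–OPO(OH)₂ loses H₂PO₄⁻: pKₐ(H₃PO₄) ≈ 2.1
PhCH₂–OAc loses AcO⁻: pKₐ(CH₃COOH) ≈ 4.8
PhCH₂–SH loses HS⁻: pKₐ(H₂S) ≈ 7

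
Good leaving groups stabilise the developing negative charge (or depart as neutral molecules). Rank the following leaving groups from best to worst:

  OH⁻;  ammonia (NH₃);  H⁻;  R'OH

R'OH > ammonia (NH₃) > OH⁻ > H⁻

Leaving-group ability tracks the stability of the departed species; conjugate-acid pKₐ is the usual yardstick (lower pKₐ → better LG).
R'OH: pKₐ(R'OH₂⁺) ≈ -2.4 — neutral; leaves from a protonated ether (an oxonium ion, R–O(H)R'⁺)
ammonia (NH₃): pKₐ(NH₄⁺) ≈ 9.2
OH⁻: pKₐ(H₂O) ≈ 15.7
H⁻: pKₐ(H₂) ≈ 36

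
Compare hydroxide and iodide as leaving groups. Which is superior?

iodide is the better leaving group.
pKₐ(HI) ≈ -10 versus pKₐ(H₂O) ≈ 15.7: iodide is the much weaker base.
Large, highly polarisable; very weak base.

iodide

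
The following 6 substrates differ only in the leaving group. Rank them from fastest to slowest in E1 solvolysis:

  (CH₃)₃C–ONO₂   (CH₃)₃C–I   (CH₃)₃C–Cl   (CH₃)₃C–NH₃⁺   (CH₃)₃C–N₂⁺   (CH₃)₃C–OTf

(CH₃)₃C–N₂⁺ > (CH₃)₃C–OTf > (CH₃)₃C–I > (CH₃)₃C–Cl > (CH₃)₃C–ONO₂ > (CH₃)₃C–NH₃⁺

Same R in every case — rank the leaving groups.
Rank by basicity of the departing species: weakest base leaves most easily.
(CH₃)₃C–N₂⁺ loses N₂: no meaningful conjugate acid; N₂ departs as an exceptionally stable neutral molecule
(CH₃)₃C–OTf loses OTf⁻: pKₐ(CF₃SO₃H (triflic acid)) ≈ -14
(CH₃)₃C–I loses I⁻: pKₐ(HI) ≈ -10
(CH₃)₃C–Cl loses Cl⁻: pKₐ(HCl) ≈ -7
(CH₃)₃C–ONO₂ loses NO₃⁻: pKₐ(HNO₃) ≈ -1.3
(CH₃)₃C–NH₃⁺ loses NH₃: pKₐ(NH₄⁺) ≈ 9.2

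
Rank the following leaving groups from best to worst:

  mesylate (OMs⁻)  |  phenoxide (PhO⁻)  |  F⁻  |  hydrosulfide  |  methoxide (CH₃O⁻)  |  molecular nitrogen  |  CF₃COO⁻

molecular nitrogen > mesylate (OMs⁻) > CF₃COO⁻ > F⁻ > hydrosulfide > phenoxide (PhO⁻) > methoxide (CH₃O⁻)

The more stable X⁻ (or X) is on its own — i.e. the weaker a base it is — the better a leaving group it makes.
molecular nitrogen: no meaningful conjugate acid; N₂ departs as an exceptionally stable neutral molecule
mesylate (OMs⁻): pKₐ(CH₃SO₃H (MsOH)) ≈ -1.9
CF₃COO⁻: pKₐ(CF₃COOH) ≈ 0.2
F⁻: pKₐ(HF) ≈ 3.2
hydrosulfide: pKₐ(H₂S) ≈ 7
phenoxide (PhO⁻): pKₐ(C₆H₅OH (phenol)) ≈ 10
methoxide (CH₃O⁻): pKₐ(CH₃OH) ≈ 15.5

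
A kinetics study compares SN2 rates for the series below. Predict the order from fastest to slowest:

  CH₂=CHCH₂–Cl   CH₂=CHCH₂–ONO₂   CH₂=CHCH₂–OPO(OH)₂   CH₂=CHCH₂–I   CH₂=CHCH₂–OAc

The skeletons are identical, so relative rate is governed entirely by leaving-group ability.
Rank by basicity of the departing species: weakest base leaves most easily.
CH₂=CHCH₂–I loses I⁻: pKₐ(HI) ≈ -10
CH₂=CHCH₂–Cl loses Cl⁻: pKₐ(HCl) ≈ -7
CH₂=CHCH₂–ONO₂ loses NO₃⁻: pKₐ(HNO₃) ≈ -1.3
CH₂=CHCH₂–OPO(OH)₂ loses H₂PO₄⁻: pKₐ(H₃PO₄) ≈ 2.1
CH₂=CHCH₂–OAc loses AcO⁻: pKₐ(CH₃COOH) ≈ 4.8

CH₂=CHCH₂–I > CH₂=CHCH₂–Cl > CH₂=CHCH₂–ONO₂ > CH₂=CHCH₂–OPO(OH)₂ > CH₂=CHCH₂–OAc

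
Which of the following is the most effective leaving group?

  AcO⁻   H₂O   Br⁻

Br⁻

Leaving-group ability tracks the stability of the departed species; conjugate-acid pKₐ is the usual yardstick (lower pKₐ → better LG).
Br⁻: pKₐ(HBr) ≈ -9
H₂O: pKₐ(H₃O⁺) ≈ -1.7
AcO⁻: pKₐ(CH₃COOH) ≈ 4.8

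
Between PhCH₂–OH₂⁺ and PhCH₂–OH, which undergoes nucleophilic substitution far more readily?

PhCH₂–OH₂⁺

From PhCH₂–OH the departing group would be OH⁻ (pKₐ(H₂O) ≈ 15.7). Strong base; essentially never leaves without prior activation.
From PhCH₂–OH₂⁺ the leaving group is H₂O (pKₐ(H₃O⁺) ≈ -1.7). Neutral; leaves from a protonated alcohol (R–OH₂⁺).
(In practice PhCH₂–OH₂⁺ is made from PhCH₂–OH by protonation with strong acid, converting the leaving group from hydroxide to neutral water.)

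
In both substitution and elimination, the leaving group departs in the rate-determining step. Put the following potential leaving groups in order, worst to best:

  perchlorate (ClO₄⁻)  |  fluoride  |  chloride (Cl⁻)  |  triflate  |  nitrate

fluoride < nitrate < chloride (Cl⁻) < perchlorate (ClO₄⁻) < triflate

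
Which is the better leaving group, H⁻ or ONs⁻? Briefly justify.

ONs⁻

ONs⁻ is the better leaving group.
pKₐ(p-O₂NC₆H₄SO₃H) ≈ -3.5 versus pKₐ(H₂) ≈ 36: ONs⁻ is the much weaker base.
P-nitro group further stabilises the sulfonate.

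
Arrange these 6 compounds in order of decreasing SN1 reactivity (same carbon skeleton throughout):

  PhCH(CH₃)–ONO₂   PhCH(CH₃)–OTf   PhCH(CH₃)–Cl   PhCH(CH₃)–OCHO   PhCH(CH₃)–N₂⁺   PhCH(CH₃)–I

PhCH(CH₃)–N₂⁺ > PhCH(CH₃)–OTf > PhCH(CH₃)–I > PhCH(CH₃)–Cl > PhCH(CH₃)–ONO₂ > PhCH(CH₃)–OCHO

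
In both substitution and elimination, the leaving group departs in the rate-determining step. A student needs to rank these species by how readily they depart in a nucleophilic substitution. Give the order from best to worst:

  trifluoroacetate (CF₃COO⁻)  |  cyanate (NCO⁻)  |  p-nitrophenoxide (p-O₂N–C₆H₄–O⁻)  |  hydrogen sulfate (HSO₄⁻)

Rank by basicity of the departing species: weakest base leaves most easily.
hydrogen sulfate (HSO₄⁻): pKₐ(H₂SO₄) ≈ -3
trifluoroacetate (CF₃COO⁻): pKₐ(CF₃COOH) ≈ 0.2 — strongly electron-withdrawing CF₃ stabilises the carboxylate
cyanate (NCO⁻): pKₐ(HOCN) ≈ 3.5 — resonance between N and O
p-nitrophenoxide (p-O₂N–C₆H₄–O⁻): pKₐ(p-nitrophenol) ≈ 7.2 — nitro group delocalises the charge; the classic chromogenic LG

hydrogen sulfate (HSO₄⁻) > trifluoroacetate (CF₃COO⁻) > cyanate (NCO⁻) > p-nitrophenoxide (p-O₂N–C₆H₄–O⁻)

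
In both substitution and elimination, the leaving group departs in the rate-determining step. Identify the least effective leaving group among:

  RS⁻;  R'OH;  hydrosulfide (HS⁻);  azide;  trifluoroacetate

The more stable X⁻ (or X) is on its own — i.e. the weaker a base it is — the better a leaving group it makes.
R'OH: pKₐ(R'OH₂⁺) ≈ -2.4
trifluoroacetate: pKₐ(CF₃COOH) ≈ 0.2
azide: pKₐ(HN₃) ≈ 4.7
hydrosulfide (HS⁻): pKₐ(H₂S) ≈ 7
RS⁻: pKₐ(RSH (a thiol)) ≈ 10.5

RS⁻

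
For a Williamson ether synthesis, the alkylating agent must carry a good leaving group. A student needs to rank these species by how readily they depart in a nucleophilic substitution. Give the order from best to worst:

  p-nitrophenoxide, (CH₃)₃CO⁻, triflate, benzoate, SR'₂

Rank by basicity of the departing species: weakest base leaves most easily.
triflate: pKₐ(CF₃SO₃H (triflic acid)) ≈ -14 — charge spread over three oxygens and a CF₃ group; the premier leaving group in synthesis
SR'₂: pKₐ(R'₂SH⁺) ≈ -7 — neutral; leaves from a sulfonium salt (R–SR'₂⁺)
benzoate: pKₐ(C₆H₅COOH) ≈ 4.2 — aryl carboxylate
p-nitrophenoxide: pKₐ(p-nitrophenol) ≈ 7.2 — nitro group delocalises the charge; the classic chromogenic LG
(CH₃)₃CO⁻: pKₐ(t-BuOH) ≈ 18 — bulky, strongly basic alkoxide

triflate > SR'₂ > benzoate > p-nitrophenoxide > (CH₃)₃CO⁻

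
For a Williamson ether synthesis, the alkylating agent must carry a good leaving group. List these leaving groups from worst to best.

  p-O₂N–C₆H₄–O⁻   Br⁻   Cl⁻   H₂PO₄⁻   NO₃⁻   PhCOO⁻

p-O₂N–C₆H₄–O⁻ < PhCOO⁻ < H₂PO₄⁻ < NO₃⁻ < Cl⁻ < Br⁻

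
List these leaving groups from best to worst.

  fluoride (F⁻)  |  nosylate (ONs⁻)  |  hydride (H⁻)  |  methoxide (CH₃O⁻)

nosylate (ONs⁻) > fluoride (F⁻) > methoxide (CH₃O⁻) > hydride (H⁻)

nosylate (ONs⁻): pKₐ(p-O₂NC₆H₄SO₃H) ≈ -3.5
fluoride (F⁻): pKₐ(HF) ≈ 3.2
methoxide (CH₃O⁻): pKₐ(CH₃OH) ≈ 15.5
hydride (H⁻): pKₐ(H₂) ≈ 36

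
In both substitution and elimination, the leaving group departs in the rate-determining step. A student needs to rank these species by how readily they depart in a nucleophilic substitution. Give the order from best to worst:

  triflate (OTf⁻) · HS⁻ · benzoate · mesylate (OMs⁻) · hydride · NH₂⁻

triflate (OTf⁻): pKₐ(CF₃SO₃H (triflic acid)) ≈ -14
mesylate (OMs⁻): pKₐ(CH₃SO₃H (MsOH)) ≈ -1.9 — resonance-delocalised alkanesulfonate
benzoate: pKₐ(C₆H₅COOH) ≈ 4.2 — aryl carboxylate
HS⁻: pKₐ(H₂S) ≈ 7 — larger and more polarisable than the oxygen analogue
hydride: pKₐ(H₂) ≈ 36 — extremely strong base; leaves only in special hydride-transfer contexts
NH₂⁻: pKₐ(NH₃) ≈ 38 — extremely strong base; never a leaving group

triflate (OTf⁻) > mesylate (OMs⁻) > benzoate > HS⁻ > hydride > NH₂⁻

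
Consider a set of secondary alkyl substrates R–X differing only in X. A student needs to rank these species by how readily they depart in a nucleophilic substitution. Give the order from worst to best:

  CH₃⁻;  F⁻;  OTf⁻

CH₃⁻ < F⁻ < OTf⁻

A good leaving group is a weak base: the lower the pKₐ of its conjugate acid, the more readily it departs.
OTf⁻: pKₐ(CF₃SO₃H (triflic acid)) ≈ -14 — charge spread over three oxygens and a CF₃ group; the premier leaving group in synthesis
F⁻: pKₐ(HF) ≈ 3.2
CH₃⁻: pKₐ(CH₄) ≈ 48
Reversing gives the worst-to-best order requested.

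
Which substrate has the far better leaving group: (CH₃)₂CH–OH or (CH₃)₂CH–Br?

(CH₃)₂CH–Br

From (CH₃)₂CH–OH the departing group would be OH⁻ (pKₐ(H₂O) ≈ 15.7). Strong base; essentially never leaves without prior activation.
From (CH₃)₂CH–Br the leaving group is Br⁻ (pKₐ(HBr) ≈ -9). Weak base; good leaving group.
(In practice (CH₃)₂CH–Br is made from (CH₃)₂CH–OH by treatment with PBr₃, replacing the hydroxyl with bromide.)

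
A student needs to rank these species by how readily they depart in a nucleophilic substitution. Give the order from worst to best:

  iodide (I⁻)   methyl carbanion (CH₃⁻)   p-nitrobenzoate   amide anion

methyl carbanion (CH₃⁻) < amide anion < p-nitrobenzoate < iodide (I⁻)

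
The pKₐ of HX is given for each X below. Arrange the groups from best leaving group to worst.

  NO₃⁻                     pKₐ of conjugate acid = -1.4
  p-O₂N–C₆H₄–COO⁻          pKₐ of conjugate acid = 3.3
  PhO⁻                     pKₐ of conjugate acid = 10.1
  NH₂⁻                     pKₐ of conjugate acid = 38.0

NO₃⁻ > p-O₂N–C₆H₄–COO⁻ > PhO⁻ > NH₂⁻

Lower conjugate-acid pKₐ ⇒ weaker base ⇒ better leaving group.
Sorting by the given values: NO₃⁻ (-1.4), p-O₂N–C₆H₄–COO⁻ (3.3), PhO⁻ (10.1), NH₂⁻ (38.0).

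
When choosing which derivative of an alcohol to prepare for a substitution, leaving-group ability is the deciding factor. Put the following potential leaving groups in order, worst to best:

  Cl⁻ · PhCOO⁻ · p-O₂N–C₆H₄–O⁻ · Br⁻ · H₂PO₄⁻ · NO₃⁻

p-O₂N–C₆H₄–O⁻ < PhCOO⁻ < H₂PO₄⁻ < NO₃⁻ < Cl⁻ < Br⁻

A good leaving group is a weak base: the lower the pKₐ of its conjugate acid, the more readily it departs.
Br⁻: pKₐ(HBr) ≈ -9 — weak base; good leaving group
Cl⁻: pKₐ(HCl) ≈ -7 — moderately weak base
NO₃⁻: pKₐ(HNO₃) ≈ -1.3 — resonance-delocalised over three oxygens
H₂PO₄⁻: pKₐ(H₃PO₄) ≈ 2.1 — moderate base; biological leaving group after further activation
PhCOO⁻: pKₐ(C₆H₅COOH) ≈ 4.2
p-O₂N–C₆H₄–O⁻: pKₐ(p-nitrophenol) ≈ 7.2 — nitro group delocalises the charge; the classic chromogenic LG
Reversing gives the worst-to-best order requested.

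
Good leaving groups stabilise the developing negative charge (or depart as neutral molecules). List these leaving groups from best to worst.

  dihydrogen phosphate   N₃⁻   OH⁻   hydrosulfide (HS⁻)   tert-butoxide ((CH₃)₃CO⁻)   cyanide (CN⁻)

A good leaving group is a weak base: the lower the pKₐ of its conjugate acid, the more readily it departs.
dihydrogen phosphate: pKₐ(H₃PO₄) ≈ 2.1
N₃⁻: pKₐ(HN₃) ≈ 4.7 — linear, resonance-stabilised
hydrosulfide (HS⁻): pKₐ(H₂S) ≈ 7
cyanide (CN⁻): pKₐ(HCN) ≈ 9.2 — sp carbon stabilises the charge somewhat, but still a poor LG
OH⁻: pKₐ(H₂O) ≈ 15.7
tert-butoxide ((CH₃)₃CO⁻): pKₐ(t-BuOH) ≈ 18 — bulky, strongly basic alkoxide

dihydrogen phosphate > N₃⁻ > hydrosulfide (HS⁻) > cyanide (CN⁻) > OH⁻ > tert-butoxide ((CH₃)₃CO⁻)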